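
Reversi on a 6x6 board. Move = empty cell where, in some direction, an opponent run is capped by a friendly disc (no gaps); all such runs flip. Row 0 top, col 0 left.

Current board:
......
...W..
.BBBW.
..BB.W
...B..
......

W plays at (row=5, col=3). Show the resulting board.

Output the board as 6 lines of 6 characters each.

Place W at (5,3); scan 8 dirs for brackets.
Dir NW: first cell '.' (not opp) -> no flip
Dir N: opp run (4,3) (3,3) (2,3) capped by W -> flip
Dir NE: first cell '.' (not opp) -> no flip
Dir W: first cell '.' (not opp) -> no flip
Dir E: first cell '.' (not opp) -> no flip
Dir SW: edge -> no flip
Dir S: edge -> no flip
Dir SE: edge -> no flip
All flips: (2,3) (3,3) (4,3)

Answer: ......
...W..
.BBWW.
..BW.W
...W..
...W..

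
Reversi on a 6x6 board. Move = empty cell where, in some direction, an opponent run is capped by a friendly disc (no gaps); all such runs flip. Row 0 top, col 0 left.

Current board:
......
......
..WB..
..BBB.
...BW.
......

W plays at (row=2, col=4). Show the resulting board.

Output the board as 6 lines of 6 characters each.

Place W at (2,4); scan 8 dirs for brackets.
Dir NW: first cell '.' (not opp) -> no flip
Dir N: first cell '.' (not opp) -> no flip
Dir NE: first cell '.' (not opp) -> no flip
Dir W: opp run (2,3) capped by W -> flip
Dir E: first cell '.' (not opp) -> no flip
Dir SW: opp run (3,3), next='.' -> no flip
Dir S: opp run (3,4) capped by W -> flip
Dir SE: first cell '.' (not opp) -> no flip
All flips: (2,3) (3,4)

Answer: ......
......
..WWW.
..BBW.
...BW.
......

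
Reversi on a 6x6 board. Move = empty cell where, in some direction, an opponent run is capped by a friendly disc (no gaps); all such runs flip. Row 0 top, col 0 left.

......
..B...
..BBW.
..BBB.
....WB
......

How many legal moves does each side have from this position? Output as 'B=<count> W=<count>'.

-- B to move --
(1,3): no bracket -> illegal
(1,4): flips 1 -> legal
(1,5): flips 1 -> legal
(2,5): flips 1 -> legal
(3,5): no bracket -> illegal
(4,3): flips 1 -> legal
(5,3): no bracket -> illegal
(5,4): flips 1 -> legal
(5,5): flips 1 -> legal
B mobility = 6
-- W to move --
(0,1): no bracket -> illegal
(0,2): no bracket -> illegal
(0,3): no bracket -> illegal
(1,1): flips 2 -> legal
(1,3): no bracket -> illegal
(1,4): no bracket -> illegal
(2,1): flips 2 -> legal
(2,5): no bracket -> illegal
(3,1): no bracket -> illegal
(3,5): no bracket -> illegal
(4,1): no bracket -> illegal
(4,2): flips 1 -> legal
(4,3): no bracket -> illegal
(5,4): no bracket -> illegal
(5,5): no bracket -> illegal
W mobility = 3

Answer: B=6 W=3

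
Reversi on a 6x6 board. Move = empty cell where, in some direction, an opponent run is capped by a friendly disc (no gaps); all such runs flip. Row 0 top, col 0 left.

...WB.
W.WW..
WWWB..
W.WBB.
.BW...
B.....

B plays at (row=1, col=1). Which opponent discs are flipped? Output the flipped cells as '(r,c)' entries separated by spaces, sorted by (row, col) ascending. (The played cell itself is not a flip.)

Dir NW: first cell '.' (not opp) -> no flip
Dir N: first cell '.' (not opp) -> no flip
Dir NE: first cell '.' (not opp) -> no flip
Dir W: opp run (1,0), next=edge -> no flip
Dir E: opp run (1,2) (1,3), next='.' -> no flip
Dir SW: opp run (2,0), next=edge -> no flip
Dir S: opp run (2,1), next='.' -> no flip
Dir SE: opp run (2,2) capped by B -> flip

Answer: (2,2)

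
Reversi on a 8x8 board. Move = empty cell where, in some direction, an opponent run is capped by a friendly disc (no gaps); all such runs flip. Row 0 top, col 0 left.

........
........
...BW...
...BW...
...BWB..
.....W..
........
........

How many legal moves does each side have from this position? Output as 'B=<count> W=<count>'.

Answer: B=5 W=8

Derivation:
-- B to move --
(1,3): no bracket -> illegal
(1,4): no bracket -> illegal
(1,5): flips 1 -> legal
(2,5): flips 2 -> legal
(3,5): flips 1 -> legal
(4,6): no bracket -> illegal
(5,3): no bracket -> illegal
(5,4): no bracket -> illegal
(5,6): no bracket -> illegal
(6,4): no bracket -> illegal
(6,5): flips 1 -> legal
(6,6): flips 2 -> legal
B mobility = 5
-- W to move --
(1,2): flips 1 -> legal
(1,3): no bracket -> illegal
(1,4): no bracket -> illegal
(2,2): flips 2 -> legal
(3,2): flips 1 -> legal
(3,5): flips 1 -> legal
(3,6): no bracket -> illegal
(4,2): flips 2 -> legal
(4,6): flips 1 -> legal
(5,2): flips 1 -> legal
(5,3): no bracket -> illegal
(5,4): no bracket -> illegal
(5,6): flips 1 -> legal
W mobility = 8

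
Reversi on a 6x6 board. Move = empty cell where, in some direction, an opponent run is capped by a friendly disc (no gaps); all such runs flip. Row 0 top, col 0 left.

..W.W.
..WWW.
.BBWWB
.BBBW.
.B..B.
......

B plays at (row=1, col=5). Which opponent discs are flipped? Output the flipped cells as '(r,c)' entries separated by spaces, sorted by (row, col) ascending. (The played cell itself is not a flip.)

Dir NW: opp run (0,4), next=edge -> no flip
Dir N: first cell '.' (not opp) -> no flip
Dir NE: edge -> no flip
Dir W: opp run (1,4) (1,3) (1,2), next='.' -> no flip
Dir E: edge -> no flip
Dir SW: opp run (2,4) capped by B -> flip
Dir S: first cell 'B' (not opp) -> no flip
Dir SE: edge -> no flip

Answer: (2,4)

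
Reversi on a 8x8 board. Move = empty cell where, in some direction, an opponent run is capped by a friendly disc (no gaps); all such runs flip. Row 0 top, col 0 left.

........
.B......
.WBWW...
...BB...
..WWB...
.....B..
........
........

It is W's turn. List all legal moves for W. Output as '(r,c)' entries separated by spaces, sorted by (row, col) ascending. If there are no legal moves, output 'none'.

Answer: (0,1) (2,5) (4,5) (5,4)

Derivation:
(0,0): no bracket -> illegal
(0,1): flips 1 -> legal
(0,2): no bracket -> illegal
(1,0): no bracket -> illegal
(1,2): no bracket -> illegal
(1,3): no bracket -> illegal
(2,0): no bracket -> illegal
(2,5): flips 1 -> legal
(3,1): no bracket -> illegal
(3,2): no bracket -> illegal
(3,5): no bracket -> illegal
(4,5): flips 2 -> legal
(4,6): no bracket -> illegal
(5,3): no bracket -> illegal
(5,4): flips 2 -> legal
(5,6): no bracket -> illegal
(6,4): no bracket -> illegal
(6,5): no bracket -> illegal
(6,6): no bracket -> illegal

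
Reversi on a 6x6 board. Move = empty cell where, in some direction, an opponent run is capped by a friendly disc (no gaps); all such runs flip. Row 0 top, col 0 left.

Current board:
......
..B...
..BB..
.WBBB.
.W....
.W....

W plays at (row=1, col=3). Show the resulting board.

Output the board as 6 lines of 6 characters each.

Answer: ......
..BW..
..WB..
.WBBB.
.W....
.W....

Derivation:
Place W at (1,3); scan 8 dirs for brackets.
Dir NW: first cell '.' (not opp) -> no flip
Dir N: first cell '.' (not opp) -> no flip
Dir NE: first cell '.' (not opp) -> no flip
Dir W: opp run (1,2), next='.' -> no flip
Dir E: first cell '.' (not opp) -> no flip
Dir SW: opp run (2,2) capped by W -> flip
Dir S: opp run (2,3) (3,3), next='.' -> no flip
Dir SE: first cell '.' (not opp) -> no flip
All flips: (2,2)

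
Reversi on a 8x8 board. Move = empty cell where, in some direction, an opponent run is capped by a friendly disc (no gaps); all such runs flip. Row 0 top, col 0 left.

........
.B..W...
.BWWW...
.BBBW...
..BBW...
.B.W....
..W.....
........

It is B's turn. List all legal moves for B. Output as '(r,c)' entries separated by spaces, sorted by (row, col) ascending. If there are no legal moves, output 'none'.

Answer: (0,5) (1,2) (1,3) (1,5) (2,5) (3,5) (4,5) (5,5) (6,3) (6,4) (7,3)

Derivation:
(0,3): no bracket -> illegal
(0,4): no bracket -> illegal
(0,5): flips 2 -> legal
(1,2): flips 1 -> legal
(1,3): flips 2 -> legal
(1,5): flips 1 -> legal
(2,5): flips 4 -> legal
(3,5): flips 1 -> legal
(4,5): flips 1 -> legal
(5,2): no bracket -> illegal
(5,4): no bracket -> illegal
(5,5): flips 1 -> legal
(6,1): no bracket -> illegal
(6,3): flips 1 -> legal
(6,4): flips 1 -> legal
(7,1): no bracket -> illegal
(7,2): no bracket -> illegal
(7,3): flips 1 -> legal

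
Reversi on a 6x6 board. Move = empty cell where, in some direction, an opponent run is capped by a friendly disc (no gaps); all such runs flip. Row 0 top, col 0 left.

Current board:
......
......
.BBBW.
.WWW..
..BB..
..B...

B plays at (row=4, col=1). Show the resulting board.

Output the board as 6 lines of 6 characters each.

Place B at (4,1); scan 8 dirs for brackets.
Dir NW: first cell '.' (not opp) -> no flip
Dir N: opp run (3,1) capped by B -> flip
Dir NE: opp run (3,2) capped by B -> flip
Dir W: first cell '.' (not opp) -> no flip
Dir E: first cell 'B' (not opp) -> no flip
Dir SW: first cell '.' (not opp) -> no flip
Dir S: first cell '.' (not opp) -> no flip
Dir SE: first cell 'B' (not opp) -> no flip
All flips: (3,1) (3,2)

Answer: ......
......
.BBBW.
.BBW..
.BBB..
..B...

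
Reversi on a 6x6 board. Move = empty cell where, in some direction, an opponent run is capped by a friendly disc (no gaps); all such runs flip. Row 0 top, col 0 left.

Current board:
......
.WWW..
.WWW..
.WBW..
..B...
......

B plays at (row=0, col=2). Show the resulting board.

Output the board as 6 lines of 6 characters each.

Answer: ..B...
.WBW..
.WBW..
.WBW..
..B...
......

Derivation:
Place B at (0,2); scan 8 dirs for brackets.
Dir NW: edge -> no flip
Dir N: edge -> no flip
Dir NE: edge -> no flip
Dir W: first cell '.' (not opp) -> no flip
Dir E: first cell '.' (not opp) -> no flip
Dir SW: opp run (1,1), next='.' -> no flip
Dir S: opp run (1,2) (2,2) capped by B -> flip
Dir SE: opp run (1,3), next='.' -> no flip
All flips: (1,2) (2,2)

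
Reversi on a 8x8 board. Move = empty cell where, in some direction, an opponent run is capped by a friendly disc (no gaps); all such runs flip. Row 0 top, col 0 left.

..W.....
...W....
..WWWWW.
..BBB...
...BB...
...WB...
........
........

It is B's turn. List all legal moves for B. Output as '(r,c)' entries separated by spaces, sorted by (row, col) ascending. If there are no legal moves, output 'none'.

Answer: (0,3) (1,1) (1,2) (1,4) (1,5) (1,6) (5,2) (6,2) (6,3)

Derivation:
(0,1): no bracket -> illegal
(0,3): flips 2 -> legal
(0,4): no bracket -> illegal
(1,1): flips 1 -> legal
(1,2): flips 2 -> legal
(1,4): flips 2 -> legal
(1,5): flips 1 -> legal
(1,6): flips 1 -> legal
(1,7): no bracket -> illegal
(2,1): no bracket -> illegal
(2,7): no bracket -> illegal
(3,1): no bracket -> illegal
(3,5): no bracket -> illegal
(3,6): no bracket -> illegal
(3,7): no bracket -> illegal
(4,2): no bracket -> illegal
(5,2): flips 1 -> legal
(6,2): flips 1 -> legal
(6,3): flips 1 -> legal
(6,4): no bracket -> illegal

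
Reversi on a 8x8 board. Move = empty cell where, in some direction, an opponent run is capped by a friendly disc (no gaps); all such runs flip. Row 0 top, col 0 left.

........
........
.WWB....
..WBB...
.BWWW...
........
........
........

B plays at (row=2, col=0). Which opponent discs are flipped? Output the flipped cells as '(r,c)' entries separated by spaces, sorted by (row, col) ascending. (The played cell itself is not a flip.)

Dir NW: edge -> no flip
Dir N: first cell '.' (not opp) -> no flip
Dir NE: first cell '.' (not opp) -> no flip
Dir W: edge -> no flip
Dir E: opp run (2,1) (2,2) capped by B -> flip
Dir SW: edge -> no flip
Dir S: first cell '.' (not opp) -> no flip
Dir SE: first cell '.' (not opp) -> no flip

Answer: (2,1) (2,2)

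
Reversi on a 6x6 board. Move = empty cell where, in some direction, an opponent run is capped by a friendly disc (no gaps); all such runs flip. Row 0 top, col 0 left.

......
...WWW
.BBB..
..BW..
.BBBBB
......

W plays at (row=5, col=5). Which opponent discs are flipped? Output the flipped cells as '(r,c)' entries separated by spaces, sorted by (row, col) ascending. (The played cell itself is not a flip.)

Dir NW: opp run (4,4) capped by W -> flip
Dir N: opp run (4,5), next='.' -> no flip
Dir NE: edge -> no flip
Dir W: first cell '.' (not opp) -> no flip
Dir E: edge -> no flip
Dir SW: edge -> no flip
Dir S: edge -> no flip
Dir SE: edge -> no flip

Answer: (4,4)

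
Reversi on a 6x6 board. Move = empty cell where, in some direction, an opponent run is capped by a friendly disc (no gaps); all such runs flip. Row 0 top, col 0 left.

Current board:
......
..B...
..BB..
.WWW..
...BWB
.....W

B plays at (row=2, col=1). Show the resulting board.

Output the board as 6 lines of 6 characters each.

Place B at (2,1); scan 8 dirs for brackets.
Dir NW: first cell '.' (not opp) -> no flip
Dir N: first cell '.' (not opp) -> no flip
Dir NE: first cell 'B' (not opp) -> no flip
Dir W: first cell '.' (not opp) -> no flip
Dir E: first cell 'B' (not opp) -> no flip
Dir SW: first cell '.' (not opp) -> no flip
Dir S: opp run (3,1), next='.' -> no flip
Dir SE: opp run (3,2) capped by B -> flip
All flips: (3,2)

Answer: ......
..B...
.BBB..
.WBW..
...BWB
.....W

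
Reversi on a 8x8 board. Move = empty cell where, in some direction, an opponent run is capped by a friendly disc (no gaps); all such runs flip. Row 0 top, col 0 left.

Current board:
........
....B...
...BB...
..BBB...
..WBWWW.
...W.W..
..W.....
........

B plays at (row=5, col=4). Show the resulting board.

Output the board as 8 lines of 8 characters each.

Answer: ........
....B...
...BB...
..BBB...
..WBBWW.
...WBW..
..W.....
........

Derivation:
Place B at (5,4); scan 8 dirs for brackets.
Dir NW: first cell 'B' (not opp) -> no flip
Dir N: opp run (4,4) capped by B -> flip
Dir NE: opp run (4,5), next='.' -> no flip
Dir W: opp run (5,3), next='.' -> no flip
Dir E: opp run (5,5), next='.' -> no flip
Dir SW: first cell '.' (not opp) -> no flip
Dir S: first cell '.' (not opp) -> no flip
Dir SE: first cell '.' (not opp) -> no flip
All flips: (4,4)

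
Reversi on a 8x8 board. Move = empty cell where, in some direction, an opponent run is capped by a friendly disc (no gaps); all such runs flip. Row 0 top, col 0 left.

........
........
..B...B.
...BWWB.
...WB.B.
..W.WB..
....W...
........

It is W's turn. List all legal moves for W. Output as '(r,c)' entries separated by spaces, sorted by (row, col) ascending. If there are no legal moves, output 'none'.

Answer: (1,7) (2,3) (3,2) (3,7) (4,5) (5,3) (5,6) (5,7)

Derivation:
(1,1): no bracket -> illegal
(1,2): no bracket -> illegal
(1,3): no bracket -> illegal
(1,5): no bracket -> illegal
(1,6): no bracket -> illegal
(1,7): flips 1 -> legal
(2,1): no bracket -> illegal
(2,3): flips 1 -> legal
(2,4): no bracket -> illegal
(2,5): no bracket -> illegal
(2,7): no bracket -> illegal
(3,1): no bracket -> illegal
(3,2): flips 1 -> legal
(3,7): flips 3 -> legal
(4,2): no bracket -> illegal
(4,5): flips 1 -> legal
(4,7): no bracket -> illegal
(5,3): flips 1 -> legal
(5,6): flips 1 -> legal
(5,7): flips 1 -> legal
(6,5): no bracket -> illegal
(6,6): no bracket -> illegal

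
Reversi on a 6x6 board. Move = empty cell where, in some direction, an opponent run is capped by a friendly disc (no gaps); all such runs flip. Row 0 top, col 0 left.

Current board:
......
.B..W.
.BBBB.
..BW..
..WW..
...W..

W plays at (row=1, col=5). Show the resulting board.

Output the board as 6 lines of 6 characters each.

Place W at (1,5); scan 8 dirs for brackets.
Dir NW: first cell '.' (not opp) -> no flip
Dir N: first cell '.' (not opp) -> no flip
Dir NE: edge -> no flip
Dir W: first cell 'W' (not opp) -> no flip
Dir E: edge -> no flip
Dir SW: opp run (2,4) capped by W -> flip
Dir S: first cell '.' (not opp) -> no flip
Dir SE: edge -> no flip
All flips: (2,4)

Answer: ......
.B..WW
.BBBW.
..BW..
..WW..
...W..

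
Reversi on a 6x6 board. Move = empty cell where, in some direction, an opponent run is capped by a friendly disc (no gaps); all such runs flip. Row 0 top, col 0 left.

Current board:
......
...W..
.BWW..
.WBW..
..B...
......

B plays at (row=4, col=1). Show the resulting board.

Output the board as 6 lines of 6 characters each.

Place B at (4,1); scan 8 dirs for brackets.
Dir NW: first cell '.' (not opp) -> no flip
Dir N: opp run (3,1) capped by B -> flip
Dir NE: first cell 'B' (not opp) -> no flip
Dir W: first cell '.' (not opp) -> no flip
Dir E: first cell 'B' (not opp) -> no flip
Dir SW: first cell '.' (not opp) -> no flip
Dir S: first cell '.' (not opp) -> no flip
Dir SE: first cell '.' (not opp) -> no flip
All flips: (3,1)

Answer: ......
...W..
.BWW..
.BBW..
.BB...
......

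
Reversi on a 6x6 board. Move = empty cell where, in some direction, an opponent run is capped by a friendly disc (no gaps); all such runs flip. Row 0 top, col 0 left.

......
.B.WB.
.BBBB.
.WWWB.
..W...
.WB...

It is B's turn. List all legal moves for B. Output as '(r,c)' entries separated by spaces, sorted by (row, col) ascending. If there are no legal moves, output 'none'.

Answer: (0,2) (0,3) (0,4) (1,2) (3,0) (4,0) (4,1) (4,3) (4,4) (5,0)

Derivation:
(0,2): flips 1 -> legal
(0,3): flips 1 -> legal
(0,4): flips 1 -> legal
(1,2): flips 1 -> legal
(2,0): no bracket -> illegal
(3,0): flips 3 -> legal
(4,0): flips 1 -> legal
(4,1): flips 2 -> legal
(4,3): flips 2 -> legal
(4,4): flips 1 -> legal
(5,0): flips 1 -> legal
(5,3): no bracket -> illegal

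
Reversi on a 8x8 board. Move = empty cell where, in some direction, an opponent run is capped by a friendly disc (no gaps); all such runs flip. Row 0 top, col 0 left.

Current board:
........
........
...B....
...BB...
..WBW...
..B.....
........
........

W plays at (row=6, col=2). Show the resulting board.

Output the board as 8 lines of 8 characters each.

Place W at (6,2); scan 8 dirs for brackets.
Dir NW: first cell '.' (not opp) -> no flip
Dir N: opp run (5,2) capped by W -> flip
Dir NE: first cell '.' (not opp) -> no flip
Dir W: first cell '.' (not opp) -> no flip
Dir E: first cell '.' (not opp) -> no flip
Dir SW: first cell '.' (not opp) -> no flip
Dir S: first cell '.' (not opp) -> no flip
Dir SE: first cell '.' (not opp) -> no flip
All flips: (5,2)

Answer: ........
........
...B....
...BB...
..WBW...
..W.....
..W.....
........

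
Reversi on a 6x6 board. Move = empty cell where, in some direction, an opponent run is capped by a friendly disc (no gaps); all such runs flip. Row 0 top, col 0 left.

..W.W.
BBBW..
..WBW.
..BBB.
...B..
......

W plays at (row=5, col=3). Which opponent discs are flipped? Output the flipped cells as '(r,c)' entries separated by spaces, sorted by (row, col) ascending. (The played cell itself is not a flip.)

Answer: (2,3) (3,3) (4,3)

Derivation:
Dir NW: first cell '.' (not opp) -> no flip
Dir N: opp run (4,3) (3,3) (2,3) capped by W -> flip
Dir NE: first cell '.' (not opp) -> no flip
Dir W: first cell '.' (not opp) -> no flip
Dir E: first cell '.' (not opp) -> no flip
Dir SW: edge -> no flip
Dir S: edge -> no flip
Dir SE: edge -> no flip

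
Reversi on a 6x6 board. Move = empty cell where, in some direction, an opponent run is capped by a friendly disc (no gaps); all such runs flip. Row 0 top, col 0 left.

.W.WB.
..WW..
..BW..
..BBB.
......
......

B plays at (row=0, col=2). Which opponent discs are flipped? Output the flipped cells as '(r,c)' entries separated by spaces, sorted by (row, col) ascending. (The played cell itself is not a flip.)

Answer: (0,3) (1,2)

Derivation:
Dir NW: edge -> no flip
Dir N: edge -> no flip
Dir NE: edge -> no flip
Dir W: opp run (0,1), next='.' -> no flip
Dir E: opp run (0,3) capped by B -> flip
Dir SW: first cell '.' (not opp) -> no flip
Dir S: opp run (1,2) capped by B -> flip
Dir SE: opp run (1,3), next='.' -> no flip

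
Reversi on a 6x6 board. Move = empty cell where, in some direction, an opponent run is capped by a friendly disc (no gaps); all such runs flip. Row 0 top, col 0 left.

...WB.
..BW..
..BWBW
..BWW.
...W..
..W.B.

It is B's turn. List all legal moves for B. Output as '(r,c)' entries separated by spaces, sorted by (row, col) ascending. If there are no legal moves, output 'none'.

Answer: (0,2) (1,4) (3,5) (4,2) (4,4) (4,5)

Derivation:
(0,2): flips 2 -> legal
(1,4): flips 2 -> legal
(1,5): no bracket -> illegal
(3,5): flips 2 -> legal
(4,1): no bracket -> illegal
(4,2): flips 1 -> legal
(4,4): flips 2 -> legal
(4,5): flips 2 -> legal
(5,1): no bracket -> illegal
(5,3): no bracket -> illegal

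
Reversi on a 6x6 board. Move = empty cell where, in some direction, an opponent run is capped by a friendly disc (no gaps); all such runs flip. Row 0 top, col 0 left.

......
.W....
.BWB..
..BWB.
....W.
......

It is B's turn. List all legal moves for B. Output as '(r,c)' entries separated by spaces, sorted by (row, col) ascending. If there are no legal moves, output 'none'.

Answer: (0,1) (1,2) (4,3) (5,4)

Derivation:
(0,0): no bracket -> illegal
(0,1): flips 1 -> legal
(0,2): no bracket -> illegal
(1,0): no bracket -> illegal
(1,2): flips 1 -> legal
(1,3): no bracket -> illegal
(2,0): no bracket -> illegal
(2,4): no bracket -> illegal
(3,1): no bracket -> illegal
(3,5): no bracket -> illegal
(4,2): no bracket -> illegal
(4,3): flips 1 -> legal
(4,5): no bracket -> illegal
(5,3): no bracket -> illegal
(5,4): flips 1 -> legal
(5,5): no bracket -> illegal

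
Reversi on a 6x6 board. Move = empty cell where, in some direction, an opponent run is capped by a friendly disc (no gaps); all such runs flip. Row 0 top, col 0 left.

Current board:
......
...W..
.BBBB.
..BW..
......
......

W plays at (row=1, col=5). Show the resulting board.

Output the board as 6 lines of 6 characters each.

Answer: ......
...W.W
.BBBW.
..BW..
......
......

Derivation:
Place W at (1,5); scan 8 dirs for brackets.
Dir NW: first cell '.' (not opp) -> no flip
Dir N: first cell '.' (not opp) -> no flip
Dir NE: edge -> no flip
Dir W: first cell '.' (not opp) -> no flip
Dir E: edge -> no flip
Dir SW: opp run (2,4) capped by W -> flip
Dir S: first cell '.' (not opp) -> no flip
Dir SE: edge -> no flip
All flips: (2,4)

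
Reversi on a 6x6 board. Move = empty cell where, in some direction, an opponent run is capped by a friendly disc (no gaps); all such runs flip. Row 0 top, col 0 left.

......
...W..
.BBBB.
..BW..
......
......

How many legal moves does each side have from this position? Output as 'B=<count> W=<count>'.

-- B to move --
(0,2): flips 1 -> legal
(0,3): flips 1 -> legal
(0,4): flips 1 -> legal
(1,2): no bracket -> illegal
(1,4): no bracket -> illegal
(3,4): flips 1 -> legal
(4,2): flips 1 -> legal
(4,3): flips 1 -> legal
(4,4): flips 1 -> legal
B mobility = 7
-- W to move --
(1,0): no bracket -> illegal
(1,1): flips 1 -> legal
(1,2): no bracket -> illegal
(1,4): no bracket -> illegal
(1,5): flips 1 -> legal
(2,0): no bracket -> illegal
(2,5): no bracket -> illegal
(3,0): no bracket -> illegal
(3,1): flips 2 -> legal
(3,4): no bracket -> illegal
(3,5): flips 1 -> legal
(4,1): no bracket -> illegal
(4,2): no bracket -> illegal
(4,3): no bracket -> illegal
W mobility = 4

Answer: B=7 W=4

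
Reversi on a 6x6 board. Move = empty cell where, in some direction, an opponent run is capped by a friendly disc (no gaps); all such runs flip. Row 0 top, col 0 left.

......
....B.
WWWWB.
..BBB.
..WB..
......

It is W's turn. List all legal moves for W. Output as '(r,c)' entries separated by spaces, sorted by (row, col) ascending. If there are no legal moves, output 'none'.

Answer: (0,5) (1,5) (2,5) (4,1) (4,4) (4,5) (5,3) (5,4)

Derivation:
(0,3): no bracket -> illegal
(0,4): no bracket -> illegal
(0,5): flips 1 -> legal
(1,3): no bracket -> illegal
(1,5): flips 2 -> legal
(2,5): flips 1 -> legal
(3,1): no bracket -> illegal
(3,5): no bracket -> illegal
(4,1): flips 1 -> legal
(4,4): flips 2 -> legal
(4,5): flips 1 -> legal
(5,2): no bracket -> illegal
(5,3): flips 2 -> legal
(5,4): flips 2 -> legal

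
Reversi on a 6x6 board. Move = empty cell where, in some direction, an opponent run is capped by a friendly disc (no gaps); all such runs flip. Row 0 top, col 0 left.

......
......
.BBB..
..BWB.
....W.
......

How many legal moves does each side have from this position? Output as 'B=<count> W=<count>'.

Answer: B=3 W=5

Derivation:
-- B to move --
(2,4): no bracket -> illegal
(3,5): no bracket -> illegal
(4,2): no bracket -> illegal
(4,3): flips 1 -> legal
(4,5): no bracket -> illegal
(5,3): no bracket -> illegal
(5,4): flips 1 -> legal
(5,5): flips 2 -> legal
B mobility = 3
-- W to move --
(1,0): no bracket -> illegal
(1,1): flips 1 -> legal
(1,2): no bracket -> illegal
(1,3): flips 1 -> legal
(1,4): no bracket -> illegal
(2,0): no bracket -> illegal
(2,4): flips 1 -> legal
(2,5): no bracket -> illegal
(3,0): no bracket -> illegal
(3,1): flips 1 -> legal
(3,5): flips 1 -> legal
(4,1): no bracket -> illegal
(4,2): no bracket -> illegal
(4,3): no bracket -> illegal
(4,5): no bracket -> illegal
W mobility = 5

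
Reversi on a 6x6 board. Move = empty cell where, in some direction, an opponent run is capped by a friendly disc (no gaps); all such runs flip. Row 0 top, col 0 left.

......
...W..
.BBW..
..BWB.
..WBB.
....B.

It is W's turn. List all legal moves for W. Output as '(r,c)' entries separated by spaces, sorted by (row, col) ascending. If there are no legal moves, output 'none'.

Answer: (1,1) (1,2) (2,0) (3,1) (3,5) (4,1) (4,5) (5,3) (5,5)

Derivation:
(1,0): no bracket -> illegal
(1,1): flips 1 -> legal
(1,2): flips 2 -> legal
(2,0): flips 2 -> legal
(2,4): no bracket -> illegal
(2,5): no bracket -> illegal
(3,0): no bracket -> illegal
(3,1): flips 2 -> legal
(3,5): flips 1 -> legal
(4,1): flips 1 -> legal
(4,5): flips 3 -> legal
(5,2): no bracket -> illegal
(5,3): flips 1 -> legal
(5,5): flips 1 -> legal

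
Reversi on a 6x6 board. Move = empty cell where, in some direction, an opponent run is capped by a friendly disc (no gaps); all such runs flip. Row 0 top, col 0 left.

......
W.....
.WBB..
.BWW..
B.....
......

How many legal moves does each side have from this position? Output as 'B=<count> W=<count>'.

Answer: B=7 W=7

Derivation:
-- B to move --
(0,0): no bracket -> illegal
(0,1): no bracket -> illegal
(1,1): flips 1 -> legal
(1,2): no bracket -> illegal
(2,0): flips 1 -> legal
(2,4): no bracket -> illegal
(3,0): no bracket -> illegal
(3,4): flips 2 -> legal
(4,1): flips 1 -> legal
(4,2): flips 1 -> legal
(4,3): flips 1 -> legal
(4,4): flips 1 -> legal
B mobility = 7
-- W to move --
(1,1): flips 1 -> legal
(1,2): flips 1 -> legal
(1,3): flips 1 -> legal
(1,4): flips 1 -> legal
(2,0): no bracket -> illegal
(2,4): flips 2 -> legal
(3,0): flips 1 -> legal
(3,4): no bracket -> illegal
(4,1): flips 1 -> legal
(4,2): no bracket -> illegal
(5,0): no bracket -> illegal
(5,1): no bracket -> illegal
W mobility = 7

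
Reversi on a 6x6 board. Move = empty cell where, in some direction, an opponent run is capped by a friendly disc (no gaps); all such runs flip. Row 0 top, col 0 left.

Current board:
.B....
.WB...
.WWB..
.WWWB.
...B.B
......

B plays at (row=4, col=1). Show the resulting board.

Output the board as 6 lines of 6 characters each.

Answer: .B....
.BB...
.BWB..
.BBWB.
.B.B.B
......

Derivation:
Place B at (4,1); scan 8 dirs for brackets.
Dir NW: first cell '.' (not opp) -> no flip
Dir N: opp run (3,1) (2,1) (1,1) capped by B -> flip
Dir NE: opp run (3,2) capped by B -> flip
Dir W: first cell '.' (not opp) -> no flip
Dir E: first cell '.' (not opp) -> no flip
Dir SW: first cell '.' (not opp) -> no flip
Dir S: first cell '.' (not opp) -> no flip
Dir SE: first cell '.' (not opp) -> no flip
All flips: (1,1) (2,1) (3,1) (3,2)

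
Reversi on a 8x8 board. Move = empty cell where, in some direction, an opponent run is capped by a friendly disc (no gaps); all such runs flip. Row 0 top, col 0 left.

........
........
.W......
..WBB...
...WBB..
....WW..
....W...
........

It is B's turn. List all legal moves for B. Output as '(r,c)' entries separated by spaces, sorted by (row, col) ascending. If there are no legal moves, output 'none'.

(1,0): no bracket -> illegal
(1,1): no bracket -> illegal
(1,2): no bracket -> illegal
(2,0): no bracket -> illegal
(2,2): no bracket -> illegal
(2,3): no bracket -> illegal
(3,0): no bracket -> illegal
(3,1): flips 1 -> legal
(4,1): no bracket -> illegal
(4,2): flips 1 -> legal
(4,6): no bracket -> illegal
(5,2): flips 1 -> legal
(5,3): flips 1 -> legal
(5,6): no bracket -> illegal
(6,3): flips 1 -> legal
(6,5): flips 1 -> legal
(6,6): flips 1 -> legal
(7,3): no bracket -> illegal
(7,4): flips 2 -> legal
(7,5): no bracket -> illegal

Answer: (3,1) (4,2) (5,2) (5,3) (6,3) (6,5) (6,6) (7,4)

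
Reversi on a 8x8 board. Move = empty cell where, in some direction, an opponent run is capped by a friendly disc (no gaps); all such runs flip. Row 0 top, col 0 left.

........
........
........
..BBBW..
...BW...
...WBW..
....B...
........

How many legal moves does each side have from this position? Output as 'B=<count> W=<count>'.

-- B to move --
(2,4): no bracket -> illegal
(2,5): no bracket -> illegal
(2,6): no bracket -> illegal
(3,6): flips 1 -> legal
(4,2): flips 1 -> legal
(4,5): flips 1 -> legal
(4,6): flips 1 -> legal
(5,2): flips 1 -> legal
(5,6): flips 1 -> legal
(6,2): no bracket -> illegal
(6,3): flips 1 -> legal
(6,5): no bracket -> illegal
(6,6): flips 2 -> legal
B mobility = 8
-- W to move --
(2,1): no bracket -> illegal
(2,2): flips 1 -> legal
(2,3): flips 2 -> legal
(2,4): flips 1 -> legal
(2,5): no bracket -> illegal
(3,1): flips 3 -> legal
(4,1): no bracket -> illegal
(4,2): flips 1 -> legal
(4,5): no bracket -> illegal
(5,2): no bracket -> illegal
(6,3): no bracket -> illegal
(6,5): no bracket -> illegal
(7,3): flips 1 -> legal
(7,4): flips 2 -> legal
(7,5): flips 1 -> legal
W mobility = 8

Answer: B=8 W=8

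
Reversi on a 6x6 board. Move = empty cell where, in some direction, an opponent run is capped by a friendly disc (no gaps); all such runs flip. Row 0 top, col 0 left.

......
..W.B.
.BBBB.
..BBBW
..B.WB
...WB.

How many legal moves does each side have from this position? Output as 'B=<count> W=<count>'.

Answer: B=7 W=7

Derivation:
-- B to move --
(0,1): flips 1 -> legal
(0,2): flips 1 -> legal
(0,3): flips 1 -> legal
(1,1): no bracket -> illegal
(1,3): no bracket -> illegal
(2,5): flips 1 -> legal
(4,3): flips 1 -> legal
(5,2): flips 1 -> legal
(5,5): flips 1 -> legal
B mobility = 7
-- W to move --
(0,3): no bracket -> illegal
(0,4): flips 3 -> legal
(0,5): no bracket -> illegal
(1,0): no bracket -> illegal
(1,1): flips 2 -> legal
(1,3): flips 1 -> legal
(1,5): no bracket -> illegal
(2,0): no bracket -> illegal
(2,5): no bracket -> illegal
(3,0): flips 1 -> legal
(3,1): flips 4 -> legal
(4,1): no bracket -> illegal
(4,3): no bracket -> illegal
(5,1): no bracket -> illegal
(5,2): flips 3 -> legal
(5,5): flips 2 -> legal
W mobility = 7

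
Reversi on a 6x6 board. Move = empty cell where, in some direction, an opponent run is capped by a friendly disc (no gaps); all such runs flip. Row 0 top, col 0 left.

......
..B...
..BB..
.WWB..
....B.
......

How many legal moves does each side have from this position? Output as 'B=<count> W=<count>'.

Answer: B=4 W=4

Derivation:
-- B to move --
(2,0): no bracket -> illegal
(2,1): no bracket -> illegal
(3,0): flips 2 -> legal
(4,0): flips 1 -> legal
(4,1): flips 1 -> legal
(4,2): flips 1 -> legal
(4,3): no bracket -> illegal
B mobility = 4
-- W to move --
(0,1): no bracket -> illegal
(0,2): flips 2 -> legal
(0,3): no bracket -> illegal
(1,1): no bracket -> illegal
(1,3): flips 1 -> legal
(1,4): flips 1 -> legal
(2,1): no bracket -> illegal
(2,4): no bracket -> illegal
(3,4): flips 1 -> legal
(3,5): no bracket -> illegal
(4,2): no bracket -> illegal
(4,3): no bracket -> illegal
(4,5): no bracket -> illegal
(5,3): no bracket -> illegal
(5,4): no bracket -> illegal
(5,5): no bracket -> illegal
W mobility = 4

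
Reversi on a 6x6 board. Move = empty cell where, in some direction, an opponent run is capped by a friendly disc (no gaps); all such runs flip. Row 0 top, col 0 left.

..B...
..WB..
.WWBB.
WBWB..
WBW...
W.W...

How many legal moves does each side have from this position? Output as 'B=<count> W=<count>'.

-- B to move --
(0,1): flips 1 -> legal
(0,3): no bracket -> illegal
(1,0): no bracket -> illegal
(1,1): flips 3 -> legal
(2,0): flips 2 -> legal
(4,3): flips 1 -> legal
(5,1): flips 1 -> legal
(5,3): flips 1 -> legal
B mobility = 6
-- W to move --
(0,1): no bracket -> illegal
(0,3): no bracket -> illegal
(0,4): flips 1 -> legal
(1,1): no bracket -> illegal
(1,4): flips 2 -> legal
(1,5): flips 2 -> legal
(2,0): flips 1 -> legal
(2,5): flips 2 -> legal
(3,4): flips 2 -> legal
(3,5): no bracket -> illegal
(4,3): no bracket -> illegal
(4,4): flips 1 -> legal
(5,1): flips 2 -> legal
W mobility = 8

Answer: B=6 W=8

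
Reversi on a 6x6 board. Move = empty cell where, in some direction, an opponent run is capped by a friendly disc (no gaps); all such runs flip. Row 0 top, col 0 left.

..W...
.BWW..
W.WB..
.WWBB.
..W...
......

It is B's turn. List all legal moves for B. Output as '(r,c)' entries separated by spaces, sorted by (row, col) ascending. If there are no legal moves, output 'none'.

(0,1): flips 1 -> legal
(0,3): flips 1 -> legal
(0,4): no bracket -> illegal
(1,0): no bracket -> illegal
(1,4): flips 2 -> legal
(2,1): flips 1 -> legal
(2,4): no bracket -> illegal
(3,0): flips 2 -> legal
(4,0): no bracket -> illegal
(4,1): flips 1 -> legal
(4,3): no bracket -> illegal
(5,1): flips 1 -> legal
(5,2): no bracket -> illegal
(5,3): no bracket -> illegal

Answer: (0,1) (0,3) (1,4) (2,1) (3,0) (4,1) (5,1)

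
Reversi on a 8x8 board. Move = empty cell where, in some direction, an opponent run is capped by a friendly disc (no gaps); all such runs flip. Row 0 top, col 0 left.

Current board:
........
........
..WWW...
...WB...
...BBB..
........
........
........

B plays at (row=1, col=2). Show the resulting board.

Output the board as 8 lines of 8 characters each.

Place B at (1,2); scan 8 dirs for brackets.
Dir NW: first cell '.' (not opp) -> no flip
Dir N: first cell '.' (not opp) -> no flip
Dir NE: first cell '.' (not opp) -> no flip
Dir W: first cell '.' (not opp) -> no flip
Dir E: first cell '.' (not opp) -> no flip
Dir SW: first cell '.' (not opp) -> no flip
Dir S: opp run (2,2), next='.' -> no flip
Dir SE: opp run (2,3) capped by B -> flip
All flips: (2,3)

Answer: ........
..B.....
..WBW...
...WB...
...BBB..
........
........
........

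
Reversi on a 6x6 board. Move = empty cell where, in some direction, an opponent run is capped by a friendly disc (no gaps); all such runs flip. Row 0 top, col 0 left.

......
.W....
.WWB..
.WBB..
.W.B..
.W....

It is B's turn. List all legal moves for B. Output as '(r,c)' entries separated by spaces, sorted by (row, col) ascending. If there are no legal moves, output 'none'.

(0,0): flips 2 -> legal
(0,1): no bracket -> illegal
(0,2): no bracket -> illegal
(1,0): flips 1 -> legal
(1,2): flips 1 -> legal
(1,3): no bracket -> illegal
(2,0): flips 2 -> legal
(3,0): flips 1 -> legal
(4,0): no bracket -> illegal
(4,2): no bracket -> illegal
(5,0): flips 1 -> legal
(5,2): no bracket -> illegal

Answer: (0,0) (1,0) (1,2) (2,0) (3,0) (5,0)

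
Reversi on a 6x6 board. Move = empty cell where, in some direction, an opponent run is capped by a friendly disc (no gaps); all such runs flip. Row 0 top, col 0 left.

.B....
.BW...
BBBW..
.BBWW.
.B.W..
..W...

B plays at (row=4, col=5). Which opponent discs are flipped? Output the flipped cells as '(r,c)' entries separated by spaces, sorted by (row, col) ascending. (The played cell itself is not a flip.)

Dir NW: opp run (3,4) (2,3) (1,2) capped by B -> flip
Dir N: first cell '.' (not opp) -> no flip
Dir NE: edge -> no flip
Dir W: first cell '.' (not opp) -> no flip
Dir E: edge -> no flip
Dir SW: first cell '.' (not opp) -> no flip
Dir S: first cell '.' (not opp) -> no flip
Dir SE: edge -> no flip

Answer: (1,2) (2,3) (3,4)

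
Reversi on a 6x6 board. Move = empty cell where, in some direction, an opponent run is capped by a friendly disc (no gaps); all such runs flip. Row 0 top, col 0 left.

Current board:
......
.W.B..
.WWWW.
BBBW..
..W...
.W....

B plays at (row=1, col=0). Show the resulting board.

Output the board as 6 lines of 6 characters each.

Answer: ......
BW.B..
.BWWW.
BBBW..
..W...
.W....

Derivation:
Place B at (1,0); scan 8 dirs for brackets.
Dir NW: edge -> no flip
Dir N: first cell '.' (not opp) -> no flip
Dir NE: first cell '.' (not opp) -> no flip
Dir W: edge -> no flip
Dir E: opp run (1,1), next='.' -> no flip
Dir SW: edge -> no flip
Dir S: first cell '.' (not opp) -> no flip
Dir SE: opp run (2,1) capped by B -> flip
All flips: (2,1)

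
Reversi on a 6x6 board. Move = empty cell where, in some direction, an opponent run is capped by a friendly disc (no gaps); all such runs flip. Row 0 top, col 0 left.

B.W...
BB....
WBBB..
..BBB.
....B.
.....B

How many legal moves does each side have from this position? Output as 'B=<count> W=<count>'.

Answer: B=1 W=1

Derivation:
-- B to move --
(0,1): no bracket -> illegal
(0,3): no bracket -> illegal
(1,2): no bracket -> illegal
(1,3): no bracket -> illegal
(3,0): flips 1 -> legal
(3,1): no bracket -> illegal
B mobility = 1
-- W to move --
(0,1): no bracket -> illegal
(1,2): no bracket -> illegal
(1,3): no bracket -> illegal
(1,4): no bracket -> illegal
(2,4): flips 3 -> legal
(2,5): no bracket -> illegal
(3,0): no bracket -> illegal
(3,1): no bracket -> illegal
(3,5): no bracket -> illegal
(4,1): no bracket -> illegal
(4,2): no bracket -> illegal
(4,3): no bracket -> illegal
(4,5): no bracket -> illegal
(5,3): no bracket -> illegal
(5,4): no bracket -> illegal
W mobility = 1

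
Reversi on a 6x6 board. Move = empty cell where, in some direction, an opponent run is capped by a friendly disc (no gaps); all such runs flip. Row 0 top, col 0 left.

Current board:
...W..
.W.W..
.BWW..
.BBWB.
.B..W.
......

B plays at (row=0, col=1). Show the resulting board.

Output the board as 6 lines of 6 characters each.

Answer: .B.W..
.B.W..
.BWW..
.BBWB.
.B..W.
......

Derivation:
Place B at (0,1); scan 8 dirs for brackets.
Dir NW: edge -> no flip
Dir N: edge -> no flip
Dir NE: edge -> no flip
Dir W: first cell '.' (not opp) -> no flip
Dir E: first cell '.' (not opp) -> no flip
Dir SW: first cell '.' (not opp) -> no flip
Dir S: opp run (1,1) capped by B -> flip
Dir SE: first cell '.' (not opp) -> no flip
All flips: (1,1)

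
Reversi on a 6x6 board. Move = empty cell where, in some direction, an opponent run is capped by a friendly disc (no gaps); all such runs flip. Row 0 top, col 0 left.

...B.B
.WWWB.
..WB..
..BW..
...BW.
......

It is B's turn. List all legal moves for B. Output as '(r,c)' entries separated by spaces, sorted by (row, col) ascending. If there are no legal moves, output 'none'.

(0,0): no bracket -> illegal
(0,1): flips 1 -> legal
(0,2): flips 2 -> legal
(0,4): no bracket -> illegal
(1,0): flips 3 -> legal
(2,0): no bracket -> illegal
(2,1): flips 2 -> legal
(2,4): no bracket -> illegal
(3,1): no bracket -> illegal
(3,4): flips 1 -> legal
(3,5): no bracket -> illegal
(4,2): no bracket -> illegal
(4,5): flips 1 -> legal
(5,3): no bracket -> illegal
(5,4): no bracket -> illegal
(5,5): no bracket -> illegal

Answer: (0,1) (0,2) (1,0) (2,1) (3,4) (4,5)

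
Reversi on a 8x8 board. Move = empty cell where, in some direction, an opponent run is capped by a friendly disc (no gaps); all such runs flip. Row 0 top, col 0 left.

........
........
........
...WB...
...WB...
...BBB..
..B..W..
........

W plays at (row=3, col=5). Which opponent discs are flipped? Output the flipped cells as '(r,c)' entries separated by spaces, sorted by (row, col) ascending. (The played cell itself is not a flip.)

Answer: (3,4)

Derivation:
Dir NW: first cell '.' (not opp) -> no flip
Dir N: first cell '.' (not opp) -> no flip
Dir NE: first cell '.' (not opp) -> no flip
Dir W: opp run (3,4) capped by W -> flip
Dir E: first cell '.' (not opp) -> no flip
Dir SW: opp run (4,4) (5,3) (6,2), next='.' -> no flip
Dir S: first cell '.' (not opp) -> no flip
Dir SE: first cell '.' (not opp) -> no flip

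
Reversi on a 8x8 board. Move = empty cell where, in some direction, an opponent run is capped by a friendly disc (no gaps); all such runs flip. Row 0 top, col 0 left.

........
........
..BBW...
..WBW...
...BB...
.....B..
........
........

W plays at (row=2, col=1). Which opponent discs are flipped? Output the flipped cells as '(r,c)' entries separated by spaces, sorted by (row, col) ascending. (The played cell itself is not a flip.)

Dir NW: first cell '.' (not opp) -> no flip
Dir N: first cell '.' (not opp) -> no flip
Dir NE: first cell '.' (not opp) -> no flip
Dir W: first cell '.' (not opp) -> no flip
Dir E: opp run (2,2) (2,3) capped by W -> flip
Dir SW: first cell '.' (not opp) -> no flip
Dir S: first cell '.' (not opp) -> no flip
Dir SE: first cell 'W' (not opp) -> no flip

Answer: (2,2) (2,3)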